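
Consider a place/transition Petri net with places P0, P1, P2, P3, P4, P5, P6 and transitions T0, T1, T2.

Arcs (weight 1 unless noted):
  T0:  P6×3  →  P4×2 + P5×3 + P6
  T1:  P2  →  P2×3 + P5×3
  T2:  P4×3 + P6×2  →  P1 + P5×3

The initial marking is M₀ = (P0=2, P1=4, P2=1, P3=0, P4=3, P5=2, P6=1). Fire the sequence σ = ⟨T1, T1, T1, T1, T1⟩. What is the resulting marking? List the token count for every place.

(P0=2, P1=4, P2=11, P3=0, P4=3, P5=17, P6=1)

step 1: fire T1:  (P0=2, P1=4, P2=1, P3=0, P4=3, P5=2, P6=1) → (P0=2, P1=4, P2=3, P3=0, P4=3, P5=5, P6=1)
step 2: fire T1:  (P0=2, P1=4, P2=3, P3=0, P4=3, P5=5, P6=1) → (P0=2, P1=4, P2=5, P3=0, P4=3, P5=8, P6=1)
step 3: fire T1:  (P0=2, P1=4, P2=5, P3=0, P4=3, P5=8, P6=1) → (P0=2, P1=4, P2=7, P3=0, P4=3, P5=11, P6=1)
step 4: fire T1:  (P0=2, P1=4, P2=7, P3=0, P4=3, P5=11, P6=1) → (P0=2, P1=4, P2=9, P3=0, P4=3, P5=14, P6=1)
step 5: fire T1:  (P0=2, P1=4, P2=9, P3=0, P4=3, P5=14, P6=1) → (P0=2, P1=4, P2=11, P3=0, P4=3, P5=17, P6=1)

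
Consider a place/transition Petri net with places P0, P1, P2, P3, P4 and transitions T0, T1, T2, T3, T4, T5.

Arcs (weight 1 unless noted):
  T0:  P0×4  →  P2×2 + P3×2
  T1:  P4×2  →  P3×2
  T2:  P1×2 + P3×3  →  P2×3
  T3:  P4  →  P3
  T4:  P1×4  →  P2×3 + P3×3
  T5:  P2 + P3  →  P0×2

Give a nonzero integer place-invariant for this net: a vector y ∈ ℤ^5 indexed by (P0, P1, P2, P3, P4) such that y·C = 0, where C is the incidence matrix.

y = (P0:2, P1:3, P2:3, P3:1, P4:1)

Incidence matrix C (rows=places, cols=transitions):
       T0   T1   T2   T3   T4   T5
   P0  -4    0    0    0    0    2
   P1   0    0   -2    0   -4    0
   P2   2    0    3    0    3   -1
   P3   2    2   -3    1    3   -1
   P4   0   -2    0   -1    0    0

Candidate y = [2, 3, 3, 1, 1]; check y·C column-wise:
  col T0: 2·-4 + 3·0 + 3·2 + 1·2 + 1·0 = 0
  col T1: 2·0 + 3·0 + 3·0 + 1·2 + 1·-2 = 0
  col T2: 2·0 + 3·-2 + 3·3 + 1·-3 + 1·0 = 0
  col T3: 2·0 + 3·0 + 3·0 + 1·1 + 1·-1 = 0
  col T4: 2·0 + 3·-4 + 3·3 + 1·3 + 1·0 = 0
  col T5: 2·2 + 3·0 + 3·-1 + 1·-1 + 1·0 = 0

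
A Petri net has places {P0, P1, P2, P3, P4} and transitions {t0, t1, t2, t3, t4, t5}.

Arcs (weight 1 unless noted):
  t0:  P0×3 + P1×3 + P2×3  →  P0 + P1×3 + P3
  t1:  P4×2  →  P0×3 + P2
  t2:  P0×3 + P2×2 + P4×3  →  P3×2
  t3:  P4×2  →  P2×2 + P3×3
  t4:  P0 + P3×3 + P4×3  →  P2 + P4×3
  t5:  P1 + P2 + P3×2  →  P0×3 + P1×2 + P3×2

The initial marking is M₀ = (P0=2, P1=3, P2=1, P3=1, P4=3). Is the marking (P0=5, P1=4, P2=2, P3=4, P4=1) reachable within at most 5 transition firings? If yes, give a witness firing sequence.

YES — reachable via ⟨t3, t5⟩ (2 firings)

step 1: fire t3:  (P0=2, P1=3, P2=1, P3=1, P4=3) → (P0=2, P1=3, P2=3, P3=4, P4=1)
step 2: fire t5:  (P0=2, P1=3, P2=3, P3=4, P4=1) → (P0=5, P1=4, P2=2, P3=4, P4=1)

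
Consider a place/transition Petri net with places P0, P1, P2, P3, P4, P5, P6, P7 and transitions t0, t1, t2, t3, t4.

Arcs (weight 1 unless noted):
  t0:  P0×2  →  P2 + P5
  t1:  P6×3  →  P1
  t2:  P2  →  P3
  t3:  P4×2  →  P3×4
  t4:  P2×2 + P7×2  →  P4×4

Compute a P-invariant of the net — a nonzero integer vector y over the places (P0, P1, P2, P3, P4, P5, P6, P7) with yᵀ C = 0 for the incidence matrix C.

y = (P0:1, P1:0, P2:0, P3:0, P4:0, P5:2, P6:0, P7:0)

Incidence matrix C (rows=places, cols=transitions):
       t0   t1   t2   t3   t4
   P0  -2    0    0    0    0
   P1   0    1    0    0    0
   P2   1    0   -1    0   -2
   P3   0    0    1    4    0
   P4   0    0    0   -2    4
   P5   1    0    0    0    0
   P6   0   -3    0    0    0
   P7   0    0    0    0   -2

Candidate y = [1, 0, 0, 0, 0, 2, 0, 0]; check y·C column-wise:
  col t0: 1·-2 + 0·1 + 2·1 = 0
  col t1: 1·0 + 0·1 + 2·0 + 0·-3 = 0
  col t2: 1·0 + 0·-1 + 0·1 + 2·0 = 0
  col t3: 1·0 + 0·4 + 0·-2 + 2·0 = 0
  col t4: 1·0 + 0·-2 + 0·4 + 2·0 + 0·-2 = 0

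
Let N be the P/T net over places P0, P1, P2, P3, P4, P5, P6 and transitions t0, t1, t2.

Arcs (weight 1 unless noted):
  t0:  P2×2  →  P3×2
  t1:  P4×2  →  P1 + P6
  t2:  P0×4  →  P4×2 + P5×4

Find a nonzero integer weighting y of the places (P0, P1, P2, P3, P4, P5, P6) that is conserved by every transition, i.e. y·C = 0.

Incidence matrix C (rows=places, cols=transitions):
       t0   t1   t2
   P0   0    0   -4
   P1   0    1    0
   P2  -2    0    0
   P3   2    0    0
   P4   0   -2    2
   P5   0    0    4
   P6   0    1    0

Candidate y = [0, 0, 1, 1, 0, 0, 0]; check y·C column-wise:
  col t0: 1·-2 + 1·2 = 0
  col t1: 0·1 + 1·0 + 1·0 + 0·-2 + 0·1 = 0
  col t2: 0·-4 + 1·0 + 1·0 + 0·2 + 0·4 = 0

y = (P0:0, P1:0, P2:1, P3:1, P4:0, P5:0, P6:0)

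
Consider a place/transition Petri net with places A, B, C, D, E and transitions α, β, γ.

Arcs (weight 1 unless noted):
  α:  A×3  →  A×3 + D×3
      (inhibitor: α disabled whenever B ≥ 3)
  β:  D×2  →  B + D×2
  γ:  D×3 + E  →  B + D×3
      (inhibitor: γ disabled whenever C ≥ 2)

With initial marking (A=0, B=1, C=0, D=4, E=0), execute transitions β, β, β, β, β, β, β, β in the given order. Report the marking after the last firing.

step 1: fire β:  (A=0, B=1, C=0, D=4, E=0) → (A=0, B=2, C=0, D=4, E=0)
step 2: fire β:  (A=0, B=2, C=0, D=4, E=0) → (A=0, B=3, C=0, D=4, E=0)
step 3: fire β:  (A=0, B=3, C=0, D=4, E=0) → (A=0, B=4, C=0, D=4, E=0)
step 4: fire β:  (A=0, B=4, C=0, D=4, E=0) → (A=0, B=5, C=0, D=4, E=0)
step 5: fire β:  (A=0, B=5, C=0, D=4, E=0) → (A=0, B=6, C=0, D=4, E=0)
step 6: fire β:  (A=0, B=6, C=0, D=4, E=0) → (A=0, B=7, C=0, D=4, E=0)
step 7: fire β:  (A=0, B=7, C=0, D=4, E=0) → (A=0, B=8, C=0, D=4, E=0)
step 8: fire β:  (A=0, B=8, C=0, D=4, E=0) → (A=0, B=9, C=0, D=4, E=0)

(A=0, B=9, C=0, D=4, E=0)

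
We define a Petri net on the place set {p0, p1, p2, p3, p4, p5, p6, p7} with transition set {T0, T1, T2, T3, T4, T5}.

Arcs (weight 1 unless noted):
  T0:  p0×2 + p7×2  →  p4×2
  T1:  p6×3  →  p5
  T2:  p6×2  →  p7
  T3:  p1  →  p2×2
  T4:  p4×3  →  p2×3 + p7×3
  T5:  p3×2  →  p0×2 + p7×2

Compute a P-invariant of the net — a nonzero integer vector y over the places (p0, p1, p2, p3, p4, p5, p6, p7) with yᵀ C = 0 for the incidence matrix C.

y = (p0:1, p1:2, p2:1, p3:1, p4:1, p5:0, p6:0, p7:0)

Incidence matrix C (rows=places, cols=transitions):
       T0   T1   T2   T3   T4   T5
   p0  -2    0    0    0    0    2
   p1   0    0    0   -1    0    0
   p2   0    0    0    2    3    0
   p3   0    0    0    0    0   -2
   p4   2    0    0    0   -3    0
   p5   0    1    0    0    0    0
   p6   0   -3   -2    0    0    0
   p7  -2    0    1    0    3    2

Candidate y = [1, 2, 1, 1, 1, 0, 0, 0]; check y·C column-wise:
  col T0: 1·-2 + 2·0 + 1·0 + 1·0 + 1·2 + 0·-2 = 0
  col T1: 1·0 + 2·0 + 1·0 + 1·0 + 1·0 + 0·1 + 0·-3 = 0
  col T2: 1·0 + 2·0 + 1·0 + 1·0 + 1·0 + 0·-2 + 0·1 = 0
  col T3: 1·0 + 2·-1 + 1·2 + 1·0 + 1·0 = 0
  col T4: 1·0 + 2·0 + 1·3 + 1·0 + 1·-3 + 0·3 = 0
  col T5: 1·2 + 2·0 + 1·0 + 1·-2 + 1·0 + 0·2 = 0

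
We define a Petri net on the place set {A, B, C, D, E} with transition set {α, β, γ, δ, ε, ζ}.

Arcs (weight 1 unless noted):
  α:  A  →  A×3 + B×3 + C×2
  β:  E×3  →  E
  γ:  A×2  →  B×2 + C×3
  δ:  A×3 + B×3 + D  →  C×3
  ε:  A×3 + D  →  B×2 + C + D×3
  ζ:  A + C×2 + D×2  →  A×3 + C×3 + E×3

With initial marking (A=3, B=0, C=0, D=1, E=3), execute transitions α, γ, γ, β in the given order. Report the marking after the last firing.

step 1: fire α:  (A=3, B=0, C=0, D=1, E=3) → (A=5, B=3, C=2, D=1, E=3)
step 2: fire γ:  (A=5, B=3, C=2, D=1, E=3) → (A=3, B=5, C=5, D=1, E=3)
step 3: fire γ:  (A=3, B=5, C=5, D=1, E=3) → (A=1, B=7, C=8, D=1, E=3)
step 4: fire β:  (A=1, B=7, C=8, D=1, E=3) → (A=1, B=7, C=8, D=1, E=1)

(A=1, B=7, C=8, D=1, E=1)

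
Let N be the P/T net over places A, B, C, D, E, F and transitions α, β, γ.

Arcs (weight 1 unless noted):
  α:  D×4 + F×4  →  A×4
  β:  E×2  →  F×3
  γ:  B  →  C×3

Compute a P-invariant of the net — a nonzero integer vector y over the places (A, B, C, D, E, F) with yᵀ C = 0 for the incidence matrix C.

y = (A:0, B:3, C:1, D:0, E:0, F:0)

Incidence matrix C (rows=places, cols=transitions):
        α    β    γ
    A   4    0    0
    B   0    0   -1
    C   0    0    3
    D  -4    0    0
    E   0   -2    0
    F  -4    3    0

Candidate y = [0, 3, 1, 0, 0, 0]; check y·C column-wise:
  col α: 0·4 + 3·0 + 1·0 + 0·-4 + 0·-4 = 0
  col β: 3·0 + 1·0 + 0·-2 + 0·3 = 0
  col γ: 3·-1 + 1·3 = 0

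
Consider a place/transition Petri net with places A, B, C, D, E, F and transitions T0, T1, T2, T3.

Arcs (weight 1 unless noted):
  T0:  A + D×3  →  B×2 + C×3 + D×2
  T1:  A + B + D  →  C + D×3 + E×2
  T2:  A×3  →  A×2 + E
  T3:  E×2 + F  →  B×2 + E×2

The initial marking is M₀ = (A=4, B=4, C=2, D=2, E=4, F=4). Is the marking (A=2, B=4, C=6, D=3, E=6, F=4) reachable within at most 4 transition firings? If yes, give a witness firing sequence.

depth 0: 1 marking
depth 1: 4 markings reached so far
depth 2: 11 markings reached so far
depth 3: 24 markings reached so far
depth 4: 45 markings reached so far
target is not among the 45 markings reachable within 4 steps

NO — not reachable within 4 firings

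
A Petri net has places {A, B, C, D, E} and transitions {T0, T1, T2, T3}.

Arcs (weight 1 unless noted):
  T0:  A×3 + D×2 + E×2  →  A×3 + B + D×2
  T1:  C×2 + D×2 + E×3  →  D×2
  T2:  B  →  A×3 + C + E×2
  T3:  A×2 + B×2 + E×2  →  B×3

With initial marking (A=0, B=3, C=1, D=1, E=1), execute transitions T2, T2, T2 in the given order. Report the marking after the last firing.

step 1: fire T2:  (A=0, B=3, C=1, D=1, E=1) → (A=3, B=2, C=2, D=1, E=3)
step 2: fire T2:  (A=3, B=2, C=2, D=1, E=3) → (A=6, B=1, C=3, D=1, E=5)
step 3: fire T2:  (A=6, B=1, C=3, D=1, E=5) → (A=9, B=0, C=4, D=1, E=7)

(A=9, B=0, C=4, D=1, E=7)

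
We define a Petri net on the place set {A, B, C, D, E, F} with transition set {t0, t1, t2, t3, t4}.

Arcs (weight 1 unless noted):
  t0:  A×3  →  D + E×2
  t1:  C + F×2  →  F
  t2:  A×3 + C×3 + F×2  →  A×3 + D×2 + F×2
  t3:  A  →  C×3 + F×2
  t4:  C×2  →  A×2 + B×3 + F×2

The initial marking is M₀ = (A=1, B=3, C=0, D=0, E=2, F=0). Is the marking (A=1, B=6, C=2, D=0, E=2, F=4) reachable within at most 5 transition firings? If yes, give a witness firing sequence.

YES — reachable via ⟨t3, t1, t4, t3, t1⟩ (5 firings)

step 1: fire t3:  (A=1, B=3, C=0, D=0, E=2, F=0) → (A=0, B=3, C=3, D=0, E=2, F=2)
step 2: fire t1:  (A=0, B=3, C=3, D=0, E=2, F=2) → (A=0, B=3, C=2, D=0, E=2, F=1)
step 3: fire t4:  (A=0, B=3, C=2, D=0, E=2, F=1) → (A=2, B=6, C=0, D=0, E=2, F=3)
step 4: fire t3:  (A=2, B=6, C=0, D=0, E=2, F=3) → (A=1, B=6, C=3, D=0, E=2, F=5)
step 5: fire t1:  (A=1, B=6, C=3, D=0, E=2, F=5) → (A=1, B=6, C=2, D=0, E=2, F=4)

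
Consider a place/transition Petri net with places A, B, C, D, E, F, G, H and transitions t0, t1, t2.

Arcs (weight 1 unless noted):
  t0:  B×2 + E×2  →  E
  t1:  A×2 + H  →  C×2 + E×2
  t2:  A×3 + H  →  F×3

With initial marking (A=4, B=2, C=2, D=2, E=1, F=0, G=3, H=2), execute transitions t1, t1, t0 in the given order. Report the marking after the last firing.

step 1: fire t1:  (A=4, B=2, C=2, D=2, E=1, F=0, G=3, H=2) → (A=2, B=2, C=4, D=2, E=3, F=0, G=3, H=1)
step 2: fire t1:  (A=2, B=2, C=4, D=2, E=3, F=0, G=3, H=1) → (A=0, B=2, C=6, D=2, E=5, F=0, G=3, H=0)
step 3: fire t0:  (A=0, B=2, C=6, D=2, E=5, F=0, G=3, H=0) → (A=0, B=0, C=6, D=2, E=4, F=0, G=3, H=0)

(A=0, B=0, C=6, D=2, E=4, F=0, G=3, H=0)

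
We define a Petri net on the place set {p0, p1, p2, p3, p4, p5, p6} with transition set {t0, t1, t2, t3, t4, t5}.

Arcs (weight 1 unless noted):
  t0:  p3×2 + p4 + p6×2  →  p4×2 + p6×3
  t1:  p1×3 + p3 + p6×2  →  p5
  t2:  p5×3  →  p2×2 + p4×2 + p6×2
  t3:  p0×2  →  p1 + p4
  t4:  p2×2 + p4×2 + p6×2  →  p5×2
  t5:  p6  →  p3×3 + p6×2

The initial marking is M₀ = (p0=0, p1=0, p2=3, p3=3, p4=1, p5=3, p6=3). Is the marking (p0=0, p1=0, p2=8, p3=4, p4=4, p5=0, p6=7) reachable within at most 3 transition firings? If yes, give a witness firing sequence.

depth 0: 1 marking
depth 1: 4 markings reached so far
depth 2: 10 markings reached so far
depth 3: 18 markings reached so far
target is not among the 18 markings reachable within 3 steps

NO — not reachable within 3 firings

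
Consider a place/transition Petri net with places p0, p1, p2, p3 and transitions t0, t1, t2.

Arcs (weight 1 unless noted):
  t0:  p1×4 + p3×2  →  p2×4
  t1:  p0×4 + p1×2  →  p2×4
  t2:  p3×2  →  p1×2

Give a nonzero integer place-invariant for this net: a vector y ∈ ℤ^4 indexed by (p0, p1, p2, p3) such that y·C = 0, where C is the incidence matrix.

Incidence matrix C (rows=places, cols=transitions):
       t0   t1   t2
   p0   0   -4    0
   p1  -4   -2    2
   p2   4    4    0
   p3  -2    0   -2

Candidate y = [2, 2, 3, 2]; check y·C column-wise:
  col t0: 2·0 + 2·-4 + 3·4 + 2·-2 = 0
  col t1: 2·-4 + 2·-2 + 3·4 + 2·0 = 0
  col t2: 2·0 + 2·2 + 3·0 + 2·-2 = 0

y = (p0:2, p1:2, p2:3, p3:2)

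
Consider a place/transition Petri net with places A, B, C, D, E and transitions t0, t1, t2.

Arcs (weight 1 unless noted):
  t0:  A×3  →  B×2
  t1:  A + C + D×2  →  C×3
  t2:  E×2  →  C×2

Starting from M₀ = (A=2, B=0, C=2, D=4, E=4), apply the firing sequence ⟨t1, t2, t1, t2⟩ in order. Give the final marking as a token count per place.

step 1: fire t1:  (A=2, B=0, C=2, D=4, E=4) → (A=1, B=0, C=4, D=2, E=4)
step 2: fire t2:  (A=1, B=0, C=4, D=2, E=4) → (A=1, B=0, C=6, D=2, E=2)
step 3: fire t1:  (A=1, B=0, C=6, D=2, E=2) → (A=0, B=0, C=8, D=0, E=2)
step 4: fire t2:  (A=0, B=0, C=8, D=0, E=2) → (A=0, B=0, C=10, D=0, E=0)

(A=0, B=0, C=10, D=0, E=0)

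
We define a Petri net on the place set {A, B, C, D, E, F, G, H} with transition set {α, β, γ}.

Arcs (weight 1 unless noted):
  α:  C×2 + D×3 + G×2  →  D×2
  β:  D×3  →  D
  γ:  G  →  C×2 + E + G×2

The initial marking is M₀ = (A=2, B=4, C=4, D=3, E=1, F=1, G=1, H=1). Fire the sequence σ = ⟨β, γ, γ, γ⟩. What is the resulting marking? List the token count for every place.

step 1: fire β:  (A=2, B=4, C=4, D=3, E=1, F=1, G=1, H=1) → (A=2, B=4, C=4, D=1, E=1, F=1, G=1, H=1)
step 2: fire γ:  (A=2, B=4, C=4, D=1, E=1, F=1, G=1, H=1) → (A=2, B=4, C=6, D=1, E=2, F=1, G=2, H=1)
step 3: fire γ:  (A=2, B=4, C=6, D=1, E=2, F=1, G=2, H=1) → (A=2, B=4, C=8, D=1, E=3, F=1, G=3, H=1)
step 4: fire γ:  (A=2, B=4, C=8, D=1, E=3, F=1, G=3, H=1) → (A=2, B=4, C=10, D=1, E=4, F=1, G=4, H=1)

(A=2, B=4, C=10, D=1, E=4, F=1, G=4, H=1)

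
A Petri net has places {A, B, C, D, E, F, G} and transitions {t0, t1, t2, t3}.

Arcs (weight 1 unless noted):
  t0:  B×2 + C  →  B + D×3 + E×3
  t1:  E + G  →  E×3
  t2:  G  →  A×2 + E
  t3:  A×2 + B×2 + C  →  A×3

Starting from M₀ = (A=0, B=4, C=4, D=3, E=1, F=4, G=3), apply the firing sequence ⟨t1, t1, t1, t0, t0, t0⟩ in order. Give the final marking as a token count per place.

(A=0, B=1, C=1, D=12, E=16, F=4, G=0)

step 1: fire t1:  (A=0, B=4, C=4, D=3, E=1, F=4, G=3) → (A=0, B=4, C=4, D=3, E=3, F=4, G=2)
step 2: fire t1:  (A=0, B=4, C=4, D=3, E=3, F=4, G=2) → (A=0, B=4, C=4, D=3, E=5, F=4, G=1)
step 3: fire t1:  (A=0, B=4, C=4, D=3, E=5, F=4, G=1) → (A=0, B=4, C=4, D=3, E=7, F=4, G=0)
step 4: fire t0:  (A=0, B=4, C=4, D=3, E=7, F=4, G=0) → (A=0, B=3, C=3, D=6, E=10, F=4, G=0)
step 5: fire t0:  (A=0, B=3, C=3, D=6, E=10, F=4, G=0) → (A=0, B=2, C=2, D=9, E=13, F=4, G=0)
step 6: fire t0:  (A=0, B=2, C=2, D=9, E=13, F=4, G=0) → (A=0, B=1, C=1, D=12, E=16, F=4, G=0)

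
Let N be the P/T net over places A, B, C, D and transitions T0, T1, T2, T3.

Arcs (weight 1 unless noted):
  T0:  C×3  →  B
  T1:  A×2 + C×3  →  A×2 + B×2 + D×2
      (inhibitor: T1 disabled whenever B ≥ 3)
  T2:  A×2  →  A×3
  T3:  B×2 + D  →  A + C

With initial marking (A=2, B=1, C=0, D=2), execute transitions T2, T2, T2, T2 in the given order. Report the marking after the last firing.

step 1: fire T2:  (A=2, B=1, C=0, D=2) → (A=3, B=1, C=0, D=2)
step 2: fire T2:  (A=3, B=1, C=0, D=2) → (A=4, B=1, C=0, D=2)
step 3: fire T2:  (A=4, B=1, C=0, D=2) → (A=5, B=1, C=0, D=2)
step 4: fire T2:  (A=5, B=1, C=0, D=2) → (A=6, B=1, C=0, D=2)

(A=6, B=1, C=0, D=2)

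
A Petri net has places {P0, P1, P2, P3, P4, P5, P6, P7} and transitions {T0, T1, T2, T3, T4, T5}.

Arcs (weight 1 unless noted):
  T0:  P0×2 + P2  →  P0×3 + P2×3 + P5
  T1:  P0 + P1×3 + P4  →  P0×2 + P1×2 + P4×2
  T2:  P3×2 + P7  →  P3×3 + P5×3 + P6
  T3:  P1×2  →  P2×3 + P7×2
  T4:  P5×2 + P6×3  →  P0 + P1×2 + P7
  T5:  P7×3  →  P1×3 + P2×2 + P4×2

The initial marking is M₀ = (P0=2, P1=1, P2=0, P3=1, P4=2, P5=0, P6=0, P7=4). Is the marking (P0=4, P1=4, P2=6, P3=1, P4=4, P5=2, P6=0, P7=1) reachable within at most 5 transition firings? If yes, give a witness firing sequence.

step 1: fire T5:  (P0=2, P1=1, P2=0, P3=1, P4=2, P5=0, P6=0, P7=4) → (P0=2, P1=4, P2=2, P3=1, P4=4, P5=0, P6=0, P7=1)
step 2: fire T0:  (P0=2, P1=4, P2=2, P3=1, P4=4, P5=0, P6=0, P7=1) → (P0=3, P1=4, P2=4, P3=1, P4=4, P5=1, P6=0, P7=1)
step 3: fire T0:  (P0=3, P1=4, P2=4, P3=1, P4=4, P5=1, P6=0, P7=1) → (P0=4, P1=4, P2=6, P3=1, P4=4, P5=2, P6=0, P7=1)

YES — reachable via ⟨T5, T0, T0⟩ (3 firings)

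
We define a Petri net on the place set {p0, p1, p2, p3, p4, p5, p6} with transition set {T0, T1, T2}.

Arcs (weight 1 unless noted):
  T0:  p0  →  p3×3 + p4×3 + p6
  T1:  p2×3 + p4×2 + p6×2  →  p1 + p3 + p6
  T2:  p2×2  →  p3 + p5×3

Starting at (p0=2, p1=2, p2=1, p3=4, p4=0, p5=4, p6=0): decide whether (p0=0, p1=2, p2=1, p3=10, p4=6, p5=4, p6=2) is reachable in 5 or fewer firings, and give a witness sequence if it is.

YES — reachable via ⟨T0, T0⟩ (2 firings)

step 1: fire T0:  (p0=2, p1=2, p2=1, p3=4, p4=0, p5=4, p6=0) → (p0=1, p1=2, p2=1, p3=7, p4=3, p5=4, p6=1)
step 2: fire T0:  (p0=1, p1=2, p2=1, p3=7, p4=3, p5=4, p6=1) → (p0=0, p1=2, p2=1, p3=10, p4=6, p5=4, p6=2)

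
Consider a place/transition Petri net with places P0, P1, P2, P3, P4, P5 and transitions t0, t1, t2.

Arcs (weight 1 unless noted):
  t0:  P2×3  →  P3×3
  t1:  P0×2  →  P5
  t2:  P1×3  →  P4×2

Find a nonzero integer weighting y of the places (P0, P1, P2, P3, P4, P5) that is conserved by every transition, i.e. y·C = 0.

Incidence matrix C (rows=places, cols=transitions):
       t0   t1   t2
   P0   0   -2    0
   P1   0    0   -3
   P2  -3    0    0
   P3   3    0    0
   P4   0    0    2
   P5   0    1    0

Candidate y = [0, 0, 1, 1, 0, 0]; check y·C column-wise:
  col t0: 1·-3 + 1·3 = 0
  col t1: 0·-2 + 1·0 + 1·0 + 0·1 = 0
  col t2: 0·-3 + 1·0 + 1·0 + 0·2 = 0

y = (P0:0, P1:0, P2:1, P3:1, P4:0, P5:0)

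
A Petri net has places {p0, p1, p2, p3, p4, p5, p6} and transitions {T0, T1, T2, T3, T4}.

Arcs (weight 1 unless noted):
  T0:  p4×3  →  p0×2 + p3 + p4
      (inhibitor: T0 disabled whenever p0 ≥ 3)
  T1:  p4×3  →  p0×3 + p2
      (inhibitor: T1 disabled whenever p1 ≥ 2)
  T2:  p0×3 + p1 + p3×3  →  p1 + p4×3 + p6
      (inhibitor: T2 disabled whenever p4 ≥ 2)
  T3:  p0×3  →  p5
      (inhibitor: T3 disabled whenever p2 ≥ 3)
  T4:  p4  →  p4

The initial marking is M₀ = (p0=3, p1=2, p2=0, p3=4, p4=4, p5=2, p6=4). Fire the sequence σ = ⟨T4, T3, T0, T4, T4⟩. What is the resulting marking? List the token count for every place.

(p0=2, p1=2, p2=0, p3=5, p4=2, p5=3, p6=4)

step 1: fire T4:  (p0=3, p1=2, p2=0, p3=4, p4=4, p5=2, p6=4) → (p0=3, p1=2, p2=0, p3=4, p4=4, p5=2, p6=4)
step 2: fire T3:  (p0=3, p1=2, p2=0, p3=4, p4=4, p5=2, p6=4) → (p0=0, p1=2, p2=0, p3=4, p4=4, p5=3, p6=4)
step 3: fire T0:  (p0=0, p1=2, p2=0, p3=4, p4=4, p5=3, p6=4) → (p0=2, p1=2, p2=0, p3=5, p4=2, p5=3, p6=4)
step 4: fire T4:  (p0=2, p1=2, p2=0, p3=5, p4=2, p5=3, p6=4) → (p0=2, p1=2, p2=0, p3=5, p4=2, p5=3, p6=4)
step 5: fire T4:  (p0=2, p1=2, p2=0, p3=5, p4=2, p5=3, p6=4) → (p0=2, p1=2, p2=0, p3=5, p4=2, p5=3, p6=4)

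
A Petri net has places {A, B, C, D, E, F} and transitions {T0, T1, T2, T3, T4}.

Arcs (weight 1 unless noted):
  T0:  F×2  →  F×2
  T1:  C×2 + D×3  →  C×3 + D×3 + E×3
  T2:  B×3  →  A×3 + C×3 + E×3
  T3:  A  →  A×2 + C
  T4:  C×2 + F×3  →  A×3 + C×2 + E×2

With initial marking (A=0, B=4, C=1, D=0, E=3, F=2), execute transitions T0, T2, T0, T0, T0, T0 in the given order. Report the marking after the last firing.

(A=3, B=1, C=4, D=0, E=6, F=2)

step 1: fire T0:  (A=0, B=4, C=1, D=0, E=3, F=2) → (A=0, B=4, C=1, D=0, E=3, F=2)
step 2: fire T2:  (A=0, B=4, C=1, D=0, E=3, F=2) → (A=3, B=1, C=4, D=0, E=6, F=2)
step 3: fire T0:  (A=3, B=1, C=4, D=0, E=6, F=2) → (A=3, B=1, C=4, D=0, E=6, F=2)
step 4: fire T0:  (A=3, B=1, C=4, D=0, E=6, F=2) → (A=3, B=1, C=4, D=0, E=6, F=2)
step 5: fire T0:  (A=3, B=1, C=4, D=0, E=6, F=2) → (A=3, B=1, C=4, D=0, E=6, F=2)
step 6: fire T0:  (A=3, B=1, C=4, D=0, E=6, F=2) → (A=3, B=1, C=4, D=0, E=6, F=2)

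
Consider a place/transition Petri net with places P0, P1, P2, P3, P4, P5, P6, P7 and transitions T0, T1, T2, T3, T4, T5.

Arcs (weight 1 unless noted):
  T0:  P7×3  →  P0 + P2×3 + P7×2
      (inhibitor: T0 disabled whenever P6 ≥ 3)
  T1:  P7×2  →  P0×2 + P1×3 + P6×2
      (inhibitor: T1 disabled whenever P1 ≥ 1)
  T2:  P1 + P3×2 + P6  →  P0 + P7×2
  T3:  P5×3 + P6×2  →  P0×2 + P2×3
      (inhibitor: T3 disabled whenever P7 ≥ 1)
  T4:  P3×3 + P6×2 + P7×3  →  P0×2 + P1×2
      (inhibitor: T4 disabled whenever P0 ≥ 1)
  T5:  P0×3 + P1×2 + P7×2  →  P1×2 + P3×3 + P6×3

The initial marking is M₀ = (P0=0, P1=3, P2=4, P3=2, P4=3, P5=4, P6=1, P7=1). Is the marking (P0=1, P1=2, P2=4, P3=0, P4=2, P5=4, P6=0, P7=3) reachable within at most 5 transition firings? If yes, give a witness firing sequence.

NO — not reachable within 5 firings

depth 0: 1 marking
depth 1: 2 markings reached so far
depth 2: 3 markings reached so far
depth 3: 3 markings reached so far
(frontier empty at depth 3; search complete)
target is not among the 3 markings reachable within 5 steps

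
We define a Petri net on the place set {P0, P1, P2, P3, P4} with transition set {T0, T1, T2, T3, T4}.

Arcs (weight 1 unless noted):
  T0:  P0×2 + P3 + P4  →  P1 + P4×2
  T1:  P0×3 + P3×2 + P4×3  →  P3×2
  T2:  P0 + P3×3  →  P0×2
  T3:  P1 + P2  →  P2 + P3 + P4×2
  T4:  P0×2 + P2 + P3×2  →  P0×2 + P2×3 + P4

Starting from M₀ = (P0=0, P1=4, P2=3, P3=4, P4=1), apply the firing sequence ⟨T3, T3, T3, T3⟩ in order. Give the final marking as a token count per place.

step 1: fire T3:  (P0=0, P1=4, P2=3, P3=4, P4=1) → (P0=0, P1=3, P2=3, P3=5, P4=3)
step 2: fire T3:  (P0=0, P1=3, P2=3, P3=5, P4=3) → (P0=0, P1=2, P2=3, P3=6, P4=5)
step 3: fire T3:  (P0=0, P1=2, P2=3, P3=6, P4=5) → (P0=0, P1=1, P2=3, P3=7, P4=7)
step 4: fire T3:  (P0=0, P1=1, P2=3, P3=7, P4=7) → (P0=0, P1=0, P2=3, P3=8, P4=9)

(P0=0, P1=0, P2=3, P3=8, P4=9)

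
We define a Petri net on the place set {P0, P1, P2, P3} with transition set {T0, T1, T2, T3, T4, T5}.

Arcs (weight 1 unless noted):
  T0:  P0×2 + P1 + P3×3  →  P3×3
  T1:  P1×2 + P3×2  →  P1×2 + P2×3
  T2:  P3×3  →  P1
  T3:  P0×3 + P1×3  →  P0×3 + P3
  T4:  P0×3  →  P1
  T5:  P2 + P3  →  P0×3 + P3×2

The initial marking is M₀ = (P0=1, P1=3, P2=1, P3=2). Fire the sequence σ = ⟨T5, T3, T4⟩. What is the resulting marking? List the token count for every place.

(P0=1, P1=1, P2=0, P3=4)

step 1: fire T5:  (P0=1, P1=3, P2=1, P3=2) → (P0=4, P1=3, P2=0, P3=3)
step 2: fire T3:  (P0=4, P1=3, P2=0, P3=3) → (P0=4, P1=0, P2=0, P3=4)
step 3: fire T4:  (P0=4, P1=0, P2=0, P3=4) → (P0=1, P1=1, P2=0, P3=4)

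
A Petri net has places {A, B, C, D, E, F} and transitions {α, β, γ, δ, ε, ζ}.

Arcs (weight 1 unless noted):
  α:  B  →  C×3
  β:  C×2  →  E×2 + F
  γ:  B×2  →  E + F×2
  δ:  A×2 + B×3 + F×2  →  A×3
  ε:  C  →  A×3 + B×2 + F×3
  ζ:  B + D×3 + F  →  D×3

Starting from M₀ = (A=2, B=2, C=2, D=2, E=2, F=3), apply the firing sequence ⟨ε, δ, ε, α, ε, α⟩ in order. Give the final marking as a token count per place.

step 1: fire ε:  (A=2, B=2, C=2, D=2, E=2, F=3) → (A=5, B=4, C=1, D=2, E=2, F=6)
step 2: fire δ:  (A=5, B=4, C=1, D=2, E=2, F=6) → (A=6, B=1, C=1, D=2, E=2, F=4)
step 3: fire ε:  (A=6, B=1, C=1, D=2, E=2, F=4) → (A=9, B=3, C=0, D=2, E=2, F=7)
step 4: fire α:  (A=9, B=3, C=0, D=2, E=2, F=7) → (A=9, B=2, C=3, D=2, E=2, F=7)
step 5: fire ε:  (A=9, B=2, C=3, D=2, E=2, F=7) → (A=12, B=4, C=2, D=2, E=2, F=10)
step 6: fire α:  (A=12, B=4, C=2, D=2, E=2, F=10) → (A=12, B=3, C=5, D=2, E=2, F=10)

(A=12, B=3, C=5, D=2, E=2, F=10)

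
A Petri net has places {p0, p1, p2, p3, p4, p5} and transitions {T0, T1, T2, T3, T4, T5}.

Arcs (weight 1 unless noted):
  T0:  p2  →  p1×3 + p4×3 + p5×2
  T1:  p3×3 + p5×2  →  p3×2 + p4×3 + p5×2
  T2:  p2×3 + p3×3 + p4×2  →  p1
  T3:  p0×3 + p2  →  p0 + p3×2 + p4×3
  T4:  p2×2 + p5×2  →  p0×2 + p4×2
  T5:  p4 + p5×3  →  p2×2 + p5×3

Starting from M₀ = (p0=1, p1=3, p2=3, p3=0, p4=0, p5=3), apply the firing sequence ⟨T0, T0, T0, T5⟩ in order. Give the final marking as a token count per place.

step 1: fire T0:  (p0=1, p1=3, p2=3, p3=0, p4=0, p5=3) → (p0=1, p1=6, p2=2, p3=0, p4=3, p5=5)
step 2: fire T0:  (p0=1, p1=6, p2=2, p3=0, p4=3, p5=5) → (p0=1, p1=9, p2=1, p3=0, p4=6, p5=7)
step 3: fire T0:  (p0=1, p1=9, p2=1, p3=0, p4=6, p5=7) → (p0=1, p1=12, p2=0, p3=0, p4=9, p5=9)
step 4: fire T5:  (p0=1, p1=12, p2=0, p3=0, p4=9, p5=9) → (p0=1, p1=12, p2=2, p3=0, p4=8, p5=9)

(p0=1, p1=12, p2=2, p3=0, p4=8, p5=9)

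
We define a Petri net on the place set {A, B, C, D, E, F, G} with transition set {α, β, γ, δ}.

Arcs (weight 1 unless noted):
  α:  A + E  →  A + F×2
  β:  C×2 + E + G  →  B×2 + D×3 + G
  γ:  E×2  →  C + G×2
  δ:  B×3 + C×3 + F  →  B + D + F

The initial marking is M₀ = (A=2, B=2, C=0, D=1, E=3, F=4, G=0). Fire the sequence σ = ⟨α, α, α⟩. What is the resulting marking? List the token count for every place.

(A=2, B=2, C=0, D=1, E=0, F=10, G=0)

step 1: fire α:  (A=2, B=2, C=0, D=1, E=3, F=4, G=0) → (A=2, B=2, C=0, D=1, E=2, F=6, G=0)
step 2: fire α:  (A=2, B=2, C=0, D=1, E=2, F=6, G=0) → (A=2, B=2, C=0, D=1, E=1, F=8, G=0)
step 3: fire α:  (A=2, B=2, C=0, D=1, E=1, F=8, G=0) → (A=2, B=2, C=0, D=1, E=0, F=10, G=0)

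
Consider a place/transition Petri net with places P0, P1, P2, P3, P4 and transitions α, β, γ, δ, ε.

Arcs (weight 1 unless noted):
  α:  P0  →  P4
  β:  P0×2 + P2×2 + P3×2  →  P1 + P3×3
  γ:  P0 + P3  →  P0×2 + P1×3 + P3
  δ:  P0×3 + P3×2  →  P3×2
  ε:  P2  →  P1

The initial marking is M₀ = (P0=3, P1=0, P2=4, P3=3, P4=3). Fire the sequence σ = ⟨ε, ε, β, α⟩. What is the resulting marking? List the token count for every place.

(P0=0, P1=3, P2=0, P3=4, P4=4)

step 1: fire ε:  (P0=3, P1=0, P2=4, P3=3, P4=3) → (P0=3, P1=1, P2=3, P3=3, P4=3)
step 2: fire ε:  (P0=3, P1=1, P2=3, P3=3, P4=3) → (P0=3, P1=2, P2=2, P3=3, P4=3)
step 3: fire β:  (P0=3, P1=2, P2=2, P3=3, P4=3) → (P0=1, P1=3, P2=0, P3=4, P4=3)
step 4: fire α:  (P0=1, P1=3, P2=0, P3=4, P4=3) → (P0=0, P1=3, P2=0, P3=4, P4=4)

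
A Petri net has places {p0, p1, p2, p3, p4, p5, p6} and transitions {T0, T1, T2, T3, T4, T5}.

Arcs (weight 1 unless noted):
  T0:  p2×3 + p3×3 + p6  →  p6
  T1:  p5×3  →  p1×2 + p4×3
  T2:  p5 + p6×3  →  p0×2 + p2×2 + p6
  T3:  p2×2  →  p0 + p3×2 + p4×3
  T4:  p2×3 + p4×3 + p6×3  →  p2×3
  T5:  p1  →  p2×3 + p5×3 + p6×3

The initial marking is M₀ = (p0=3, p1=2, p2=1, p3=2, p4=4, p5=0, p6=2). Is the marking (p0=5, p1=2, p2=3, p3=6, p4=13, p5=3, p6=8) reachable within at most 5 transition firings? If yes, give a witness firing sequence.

YES — reachable via ⟨T5, T1, T3, T3, T5⟩ (5 firings)

step 1: fire T5:  (p0=3, p1=2, p2=1, p3=2, p4=4, p5=0, p6=2) → (p0=3, p1=1, p2=4, p3=2, p4=4, p5=3, p6=5)
step 2: fire T1:  (p0=3, p1=1, p2=4, p3=2, p4=4, p5=3, p6=5) → (p0=3, p1=3, p2=4, p3=2, p4=7, p5=0, p6=5)
step 3: fire T3:  (p0=3, p1=3, p2=4, p3=2, p4=7, p5=0, p6=5) → (p0=4, p1=3, p2=2, p3=4, p4=10, p5=0, p6=5)
step 4: fire T3:  (p0=4, p1=3, p2=2, p3=4, p4=10, p5=0, p6=5) → (p0=5, p1=3, p2=0, p3=6, p4=13, p5=0, p6=5)
step 5: fire T5:  (p0=5, p1=3, p2=0, p3=6, p4=13, p5=0, p6=5) → (p0=5, p1=2, p2=3, p3=6, p4=13, p5=3, p6=8)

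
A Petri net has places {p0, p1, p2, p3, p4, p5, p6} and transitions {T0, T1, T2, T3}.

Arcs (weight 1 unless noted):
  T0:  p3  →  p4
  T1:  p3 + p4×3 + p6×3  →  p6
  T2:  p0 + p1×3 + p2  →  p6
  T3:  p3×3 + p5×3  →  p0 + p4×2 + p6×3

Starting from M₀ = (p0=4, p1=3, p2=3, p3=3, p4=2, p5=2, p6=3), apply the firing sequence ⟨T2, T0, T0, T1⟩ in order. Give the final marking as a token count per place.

step 1: fire T2:  (p0=4, p1=3, p2=3, p3=3, p4=2, p5=2, p6=3) → (p0=3, p1=0, p2=2, p3=3, p4=2, p5=2, p6=4)
step 2: fire T0:  (p0=3, p1=0, p2=2, p3=3, p4=2, p5=2, p6=4) → (p0=3, p1=0, p2=2, p3=2, p4=3, p5=2, p6=4)
step 3: fire T0:  (p0=3, p1=0, p2=2, p3=2, p4=3, p5=2, p6=4) → (p0=3, p1=0, p2=2, p3=1, p4=4, p5=2, p6=4)
step 4: fire T1:  (p0=3, p1=0, p2=2, p3=1, p4=4, p5=2, p6=4) → (p0=3, p1=0, p2=2, p3=0, p4=1, p5=2, p6=2)

(p0=3, p1=0, p2=2, p3=0, p4=1, p5=2, p6=2)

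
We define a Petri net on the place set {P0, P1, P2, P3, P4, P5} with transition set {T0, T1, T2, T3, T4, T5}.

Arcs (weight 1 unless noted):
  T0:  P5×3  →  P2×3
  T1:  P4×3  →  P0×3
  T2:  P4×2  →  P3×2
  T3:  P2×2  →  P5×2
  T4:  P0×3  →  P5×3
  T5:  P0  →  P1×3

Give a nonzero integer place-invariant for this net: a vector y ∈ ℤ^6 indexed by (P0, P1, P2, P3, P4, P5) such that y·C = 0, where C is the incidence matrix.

Incidence matrix C (rows=places, cols=transitions):
       T0   T1   T2   T3   T4   T5
   P0   0    3    0    0   -3   -1
   P1   0    0    0    0    0    3
   P2   3    0    0   -2    0    0
   P3   0    0    2    0    0    0
   P4   0   -3   -2    0    0    0
   P5  -3    0    0    2    3    0

Candidate y = [3, 1, 3, 3, 3, 3]; check y·C column-wise:
  col T0: 3·0 + 1·0 + 3·3 + 3·0 + 3·0 + 3·-3 = 0
  col T1: 3·3 + 1·0 + 3·0 + 3·0 + 3·-3 + 3·0 = 0
  col T2: 3·0 + 1·0 + 3·0 + 3·2 + 3·-2 + 3·0 = 0
  col T3: 3·0 + 1·0 + 3·-2 + 3·0 + 3·0 + 3·2 = 0
  col T4: 3·-3 + 1·0 + 3·0 + 3·0 + 3·0 + 3·3 = 0
  col T5: 3·-1 + 1·3 + 3·0 + 3·0 + 3·0 + 3·0 = 0

y = (P0:3, P1:1, P2:3, P3:3, P4:3, P5:3)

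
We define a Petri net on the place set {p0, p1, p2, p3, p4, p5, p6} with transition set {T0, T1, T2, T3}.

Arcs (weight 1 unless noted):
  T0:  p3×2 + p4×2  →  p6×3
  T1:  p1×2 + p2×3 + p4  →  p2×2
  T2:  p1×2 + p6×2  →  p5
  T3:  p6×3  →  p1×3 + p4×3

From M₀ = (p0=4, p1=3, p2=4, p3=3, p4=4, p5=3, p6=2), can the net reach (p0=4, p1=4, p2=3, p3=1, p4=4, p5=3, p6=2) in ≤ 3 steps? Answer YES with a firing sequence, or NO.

YES — reachable via ⟨T0, T1, T3⟩ (3 firings)

step 1: fire T0:  (p0=4, p1=3, p2=4, p3=3, p4=4, p5=3, p6=2) → (p0=4, p1=3, p2=4, p3=1, p4=2, p5=3, p6=5)
step 2: fire T1:  (p0=4, p1=3, p2=4, p3=1, p4=2, p5=3, p6=5) → (p0=4, p1=1, p2=3, p3=1, p4=1, p5=3, p6=5)
step 3: fire T3:  (p0=4, p1=1, p2=3, p3=1, p4=1, p5=3, p6=5) → (p0=4, p1=4, p2=3, p3=1, p4=4, p5=3, p6=2)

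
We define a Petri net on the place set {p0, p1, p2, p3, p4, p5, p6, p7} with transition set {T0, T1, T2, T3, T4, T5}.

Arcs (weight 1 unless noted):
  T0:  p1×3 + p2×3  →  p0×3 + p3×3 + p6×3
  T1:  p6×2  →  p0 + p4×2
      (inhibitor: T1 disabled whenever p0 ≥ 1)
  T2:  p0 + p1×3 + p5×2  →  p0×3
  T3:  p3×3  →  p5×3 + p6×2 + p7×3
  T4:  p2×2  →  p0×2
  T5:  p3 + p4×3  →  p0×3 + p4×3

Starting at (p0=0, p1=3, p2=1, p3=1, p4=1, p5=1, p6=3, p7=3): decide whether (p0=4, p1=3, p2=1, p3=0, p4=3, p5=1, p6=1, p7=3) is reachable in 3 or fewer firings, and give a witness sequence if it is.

step 1: fire T1:  (p0=0, p1=3, p2=1, p3=1, p4=1, p5=1, p6=3, p7=3) → (p0=1, p1=3, p2=1, p3=1, p4=3, p5=1, p6=1, p7=3)
step 2: fire T5:  (p0=1, p1=3, p2=1, p3=1, p4=3, p5=1, p6=1, p7=3) → (p0=4, p1=3, p2=1, p3=0, p4=3, p5=1, p6=1, p7=3)

YES — reachable via ⟨T1, T5⟩ (2 firings)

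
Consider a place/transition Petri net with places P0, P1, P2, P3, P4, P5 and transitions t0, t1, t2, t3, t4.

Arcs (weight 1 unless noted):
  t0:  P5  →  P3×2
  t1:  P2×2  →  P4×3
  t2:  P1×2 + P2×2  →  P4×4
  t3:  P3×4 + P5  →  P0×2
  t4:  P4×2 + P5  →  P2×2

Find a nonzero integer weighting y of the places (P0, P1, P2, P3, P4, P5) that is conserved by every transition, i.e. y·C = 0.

Incidence matrix C (rows=places, cols=transitions):
       t0   t1   t2   t3   t4
   P0   0    0    0    2    0
   P1   0    0   -2    0    0
   P2   0   -2   -2    0    2
   P3   2    0    0   -4    0
   P4   0    3    4    0   -2
   P5  -1    0    0   -1   -1

Candidate y = [3, 1, 3, 1, 2, 2]; check y·C column-wise:
  col t0: 3·0 + 1·0 + 3·0 + 1·2 + 2·0 + 2·-1 = 0
  col t1: 3·0 + 1·0 + 3·-2 + 1·0 + 2·3 + 2·0 = 0
  col t2: 3·0 + 1·-2 + 3·-2 + 1·0 + 2·4 + 2·0 = 0
  col t3: 3·2 + 1·0 + 3·0 + 1·-4 + 2·0 + 2·-1 = 0
  col t4: 3·0 + 1·0 + 3·2 + 1·0 + 2·-2 + 2·-1 = 0

y = (P0:3, P1:1, P2:3, P3:1, P4:2, P5:2)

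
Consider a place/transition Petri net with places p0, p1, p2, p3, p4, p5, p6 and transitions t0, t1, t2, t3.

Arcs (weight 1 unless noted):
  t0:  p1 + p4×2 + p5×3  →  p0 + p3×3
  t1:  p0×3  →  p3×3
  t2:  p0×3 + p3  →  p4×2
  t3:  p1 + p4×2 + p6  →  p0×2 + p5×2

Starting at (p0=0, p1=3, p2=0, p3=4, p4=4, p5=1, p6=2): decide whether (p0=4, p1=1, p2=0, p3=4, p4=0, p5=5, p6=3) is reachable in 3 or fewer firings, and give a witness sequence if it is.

NO — not reachable within 3 firings

depth 0: 1 marking
depth 1: 2 markings reached so far
depth 2: 4 markings reached so far
depth 3: 8 markings reached so far
target is not among the 8 markings reachable within 3 steps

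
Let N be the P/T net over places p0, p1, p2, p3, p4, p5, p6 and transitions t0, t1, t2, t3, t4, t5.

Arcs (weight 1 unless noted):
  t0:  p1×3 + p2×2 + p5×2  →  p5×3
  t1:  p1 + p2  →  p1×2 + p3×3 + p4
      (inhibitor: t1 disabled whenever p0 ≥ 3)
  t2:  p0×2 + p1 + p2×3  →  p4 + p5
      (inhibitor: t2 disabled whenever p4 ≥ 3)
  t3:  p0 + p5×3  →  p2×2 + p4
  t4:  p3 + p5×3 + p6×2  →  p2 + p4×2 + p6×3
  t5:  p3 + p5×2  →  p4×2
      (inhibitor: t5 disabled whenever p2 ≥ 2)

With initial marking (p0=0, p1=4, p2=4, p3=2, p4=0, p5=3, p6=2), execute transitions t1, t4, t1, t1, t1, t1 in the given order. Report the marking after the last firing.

(p0=0, p1=9, p2=0, p3=16, p4=7, p5=0, p6=3)

step 1: fire t1:  (p0=0, p1=4, p2=4, p3=2, p4=0, p5=3, p6=2) → (p0=0, p1=5, p2=3, p3=5, p4=1, p5=3, p6=2)
step 2: fire t4:  (p0=0, p1=5, p2=3, p3=5, p4=1, p5=3, p6=2) → (p0=0, p1=5, p2=4, p3=4, p4=3, p5=0, p6=3)
step 3: fire t1:  (p0=0, p1=5, p2=4, p3=4, p4=3, p5=0, p6=3) → (p0=0, p1=6, p2=3, p3=7, p4=4, p5=0, p6=3)
step 4: fire t1:  (p0=0, p1=6, p2=3, p3=7, p4=4, p5=0, p6=3) → (p0=0, p1=7, p2=2, p3=10, p4=5, p5=0, p6=3)
step 5: fire t1:  (p0=0, p1=7, p2=2, p3=10, p4=5, p5=0, p6=3) → (p0=0, p1=8, p2=1, p3=13, p4=6, p5=0, p6=3)
step 6: fire t1:  (p0=0, p1=8, p2=1, p3=13, p4=6, p5=0, p6=3) → (p0=0, p1=9, p2=0, p3=16, p4=7, p5=0, p6=3)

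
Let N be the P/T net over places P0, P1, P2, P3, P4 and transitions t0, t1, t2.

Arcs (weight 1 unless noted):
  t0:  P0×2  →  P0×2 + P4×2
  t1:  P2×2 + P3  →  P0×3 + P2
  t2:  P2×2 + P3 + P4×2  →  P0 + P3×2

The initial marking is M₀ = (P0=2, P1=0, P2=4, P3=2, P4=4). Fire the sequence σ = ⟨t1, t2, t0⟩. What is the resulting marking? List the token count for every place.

(P0=6, P1=0, P2=1, P3=2, P4=4)

step 1: fire t1:  (P0=2, P1=0, P2=4, P3=2, P4=4) → (P0=5, P1=0, P2=3, P3=1, P4=4)
step 2: fire t2:  (P0=5, P1=0, P2=3, P3=1, P4=4) → (P0=6, P1=0, P2=1, P3=2, P4=2)
step 3: fire t0:  (P0=6, P1=0, P2=1, P3=2, P4=2) → (P0=6, P1=0, P2=1, P3=2, P4=4)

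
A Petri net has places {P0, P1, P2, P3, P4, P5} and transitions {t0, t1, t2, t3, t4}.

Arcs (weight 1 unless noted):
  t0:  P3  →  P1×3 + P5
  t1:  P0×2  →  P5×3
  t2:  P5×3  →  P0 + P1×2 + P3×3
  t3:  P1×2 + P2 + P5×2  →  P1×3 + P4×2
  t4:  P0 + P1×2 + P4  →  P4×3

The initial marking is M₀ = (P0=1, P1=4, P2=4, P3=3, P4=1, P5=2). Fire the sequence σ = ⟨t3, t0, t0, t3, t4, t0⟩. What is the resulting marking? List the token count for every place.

step 1: fire t3:  (P0=1, P1=4, P2=4, P3=3, P4=1, P5=2) → (P0=1, P1=5, P2=3, P3=3, P4=3, P5=0)
step 2: fire t0:  (P0=1, P1=5, P2=3, P3=3, P4=3, P5=0) → (P0=1, P1=8, P2=3, P3=2, P4=3, P5=1)
step 3: fire t0:  (P0=1, P1=8, P2=3, P3=2, P4=3, P5=1) → (P0=1, P1=11, P2=3, P3=1, P4=3, P5=2)
step 4: fire t3:  (P0=1, P1=11, P2=3, P3=1, P4=3, P5=2) → (P0=1, P1=12, P2=2, P3=1, P4=5, P5=0)
step 5: fire t4:  (P0=1, P1=12, P2=2, P3=1, P4=5, P5=0) → (P0=0, P1=10, P2=2, P3=1, P4=7, P5=0)
step 6: fire t0:  (P0=0, P1=10, P2=2, P3=1, P4=7, P5=0) → (P0=0, P1=13, P2=2, P3=0, P4=7, P5=1)

(P0=0, P1=13, P2=2, P3=0, P4=7, P5=1)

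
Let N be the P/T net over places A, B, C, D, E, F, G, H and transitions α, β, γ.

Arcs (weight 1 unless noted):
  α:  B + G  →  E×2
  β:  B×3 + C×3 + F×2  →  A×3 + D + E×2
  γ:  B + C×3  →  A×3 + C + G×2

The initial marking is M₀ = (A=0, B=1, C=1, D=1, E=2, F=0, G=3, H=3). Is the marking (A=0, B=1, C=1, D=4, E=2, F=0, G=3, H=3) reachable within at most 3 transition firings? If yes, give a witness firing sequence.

NO — not reachable within 3 firings

depth 0: 1 marking
depth 1: 2 markings reached so far
depth 2: 2 markings reached so far
(frontier empty at depth 2; search complete)
target is not among the 2 markings reachable within 3 steps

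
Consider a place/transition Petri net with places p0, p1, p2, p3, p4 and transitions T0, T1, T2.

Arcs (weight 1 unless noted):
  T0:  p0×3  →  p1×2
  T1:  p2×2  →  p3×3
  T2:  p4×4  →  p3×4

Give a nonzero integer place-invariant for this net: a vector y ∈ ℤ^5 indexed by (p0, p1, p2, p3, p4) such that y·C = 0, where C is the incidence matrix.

Incidence matrix C (rows=places, cols=transitions):
       T0   T1   T2
   p0  -3    0    0
   p1   2    0    0
   p2   0   -2    0
   p3   0    3    4
   p4   0    0   -4

Candidate y = [2, 3, 0, 0, 0]; check y·C column-wise:
  col T0: 2·-3 + 3·2 = 0
  col T1: 2·0 + 3·0 + 0·-2 + 0·3 = 0
  col T2: 2·0 + 3·0 + 0·4 + 0·-4 = 0

y = (p0:2, p1:3, p2:0, p3:0, p4:0)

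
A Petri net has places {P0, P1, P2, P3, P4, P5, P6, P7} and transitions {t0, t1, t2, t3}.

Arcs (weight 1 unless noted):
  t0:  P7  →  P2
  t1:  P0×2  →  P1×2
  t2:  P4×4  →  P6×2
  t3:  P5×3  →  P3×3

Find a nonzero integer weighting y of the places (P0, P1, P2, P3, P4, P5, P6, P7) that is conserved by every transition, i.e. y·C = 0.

Incidence matrix C (rows=places, cols=transitions):
       t0   t1   t2   t3
   P0   0   -2    0    0
   P1   0    2    0    0
   P2   1    0    0    0
   P3   0    0    0    3
   P4   0    0   -4    0
   P5   0    0    0   -3
   P6   0    0    2    0
   P7  -1    0    0    0

Candidate y = [1, 1, 0, 0, 0, 0, 0, 0]; check y·C column-wise:
  col t0: 1·0 + 1·0 + 0·1 + 0·-1 = 0
  col t1: 1·-2 + 1·2 = 0
  col t2: 1·0 + 1·0 + 0·-4 + 0·2 = 0
  col t3: 1·0 + 1·0 + 0·3 + 0·-3 = 0

y = (P0:1, P1:1, P2:0, P3:0, P4:0, P5:0, P6:0, P7:0)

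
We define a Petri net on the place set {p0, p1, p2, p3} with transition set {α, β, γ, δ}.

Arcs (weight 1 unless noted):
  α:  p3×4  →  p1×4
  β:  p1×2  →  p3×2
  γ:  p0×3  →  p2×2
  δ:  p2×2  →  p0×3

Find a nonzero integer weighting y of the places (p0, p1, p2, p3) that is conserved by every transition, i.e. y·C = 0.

y = (p0:2, p1:0, p2:3, p3:0)

Incidence matrix C (rows=places, cols=transitions):
        α    β    γ    δ
   p0   0    0   -3    3
   p1   4   -2    0    0
   p2   0    0    2   -2
   p3  -4    2    0    0

Candidate y = [2, 0, 3, 0]; check y·C column-wise:
  col α: 2·0 + 0·4 + 3·0 + 0·-4 = 0
  col β: 2·0 + 0·-2 + 3·0 + 0·2 = 0
  col γ: 2·-3 + 3·2 = 0
  col δ: 2·3 + 3·-2 = 0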